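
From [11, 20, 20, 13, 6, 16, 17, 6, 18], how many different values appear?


List all unique values:
Distinct values: [6, 11, 13, 16, 17, 18, 20]
Count = 7
Final answer: 7


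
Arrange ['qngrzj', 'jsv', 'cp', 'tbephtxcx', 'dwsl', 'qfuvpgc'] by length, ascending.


Compute lengths:
  'qngrzj' has length 6
  'jsv' has length 3
  'cp' has length 2
  'tbephtxcx' has length 9
  'dwsl' has length 4
  'qfuvpgc' has length 7
Lengths in increasing order: 2 < 3 < 4 < 6 < 7 < 9
Listing the words in that order gives the answer.
Final answer: ['cp', 'jsv', 'dwsl', 'qngrzj', 'qfuvpgc', 'tbephtxcx']


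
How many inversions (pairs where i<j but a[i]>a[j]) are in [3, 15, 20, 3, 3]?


For each element, count the later elements that are smaller than it:
  3 (index 0): smaller elements after it = [] -> 0
  15 (index 1): smaller elements after it = [3, 3] -> 2
  20 (index 2): smaller elements after it = [3, 3] -> 2
  3 (index 3): smaller elements after it = [] -> 0
Total inversions = 0 + 2 + 2 + 0 = 4
Final answer: 4


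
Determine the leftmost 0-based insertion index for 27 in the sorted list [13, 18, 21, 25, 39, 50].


List is sorted: [13, 18, 21, 25, 39, 50]
We need the leftmost position where 27 can be inserted, i.e. the first index whose element is >= 27 (or the end of the list if none is).
Binary search with low=0, high=6 (0-based indices):
  low=0, high=6, mid=3: a[3]=25 < 27, so low = 4
  low=4, high=6, mid=5: a[5]=50 >= 27, so high = 5
  low=4, high=5, mid=4: a[4]=39 >= 27, so high = 4
Now low = high = 4, so the insertion index is 4.
Final answer: 4


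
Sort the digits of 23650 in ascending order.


The number 23650 has digits: 2, 3, 6, 5, 0
Sorted: 0, 2, 3, 5, 6
Joining the sorted digits gives the result.
Final answer: 02356


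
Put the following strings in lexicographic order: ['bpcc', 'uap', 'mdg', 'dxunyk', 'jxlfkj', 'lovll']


Compare strings character by character (the first differing letter decides):
  'bpcc' < 'dxunyk' since 'b' < 'd' at position 1
  'dxunyk' < 'jxlfkj' since 'd' < 'j' at position 1
  'jxlfkj' < 'lovll' since 'j' < 'l' at position 1
  'lovll' < 'mdg' since 'l' < 'm' at position 1
  'mdg' < 'uap' since 'm' < 'u' at position 1
Chaining these comparisons gives the alphabetical order.
Final answer: ['bpcc', 'dxunyk', 'jxlfkj', 'lovll', 'mdg', 'uap']


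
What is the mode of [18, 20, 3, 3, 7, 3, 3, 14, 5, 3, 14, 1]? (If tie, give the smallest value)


Count the frequency of each value:
  1 appears 1 time(s)
  3 appears 5 time(s)
  5 appears 1 time(s)
  7 appears 1 time(s)
  14 appears 2 time(s)
  18 appears 1 time(s)
  20 appears 1 time(s)
Maximum frequency is 5.
Only 3 reaches that frequency, so it is the mode.
Final answer: 3


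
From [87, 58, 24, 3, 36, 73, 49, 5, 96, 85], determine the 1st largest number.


Sort descending: [96, 87, 85, 73, 58, 49, 36, 24, 5, 3]
The 1st element (1-indexed) is at index 0.
Value = 96
Final answer: 96


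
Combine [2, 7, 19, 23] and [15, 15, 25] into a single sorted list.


List A: [2, 7, 19, 23]
List B: [15, 15, 25]
Repeatedly compare the front elements and take the smaller:
  2 vs 15 -> take 2
  7 vs 15 -> take 7
  19 vs 15 -> take 15
  19 vs 15 -> take 15
  19 vs 25 -> take 19
  23 vs 25 -> take 23
  A is exhausted; append the rest of B: [25]
Final answer: [2, 7, 15, 15, 19, 23, 25]


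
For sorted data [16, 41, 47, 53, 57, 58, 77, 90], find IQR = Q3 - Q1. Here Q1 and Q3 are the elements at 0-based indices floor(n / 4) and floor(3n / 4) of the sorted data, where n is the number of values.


The data has n = 8 elements.
Q1 index = floor(8 / 4) = floor(2) = 2; Q3 index = floor(3 * 8 / 4) = floor(6) = 6
Q1 = element at index 2 = 47
Q3 = element at index 6 = 77
IQR = 77 - 47 = 30
Final answer: 30


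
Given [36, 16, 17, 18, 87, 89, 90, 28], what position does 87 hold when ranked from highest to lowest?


Sort descending: [90, 89, 87, 36, 28, 18, 17, 16]
Find 87 in the sorted list.
87 is at position 3.
Final answer: 3


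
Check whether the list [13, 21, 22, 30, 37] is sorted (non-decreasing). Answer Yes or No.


Check consecutive pairs:
  13 <= 21? True
  21 <= 22? True
  22 <= 30? True
  30 <= 37? True
Every consecutive pair is in order, so the list is non-decreasing.
Final answer: Yes


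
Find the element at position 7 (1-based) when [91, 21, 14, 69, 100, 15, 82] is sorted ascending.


Sort ascending: [14, 15, 21, 69, 82, 91, 100]
The 7th element (1-indexed) is at index 6.
Value = 100
Final answer: 100


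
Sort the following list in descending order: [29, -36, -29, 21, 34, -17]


Original list: [29, -36, -29, 21, 34, -17]
Repeatedly take the largest remaining element:
  Remaining [29, -36, -29, 21, 34, -17] -> largest is 34
  Remaining [29, -36, -29, 21, -17] -> largest is 29
  Remaining [-36, -29, 21, -17] -> largest is 21
  Remaining [-36, -29, -17] -> largest is -17
  Remaining [-36, -29] -> largest is -29
  Remaining [-36] -> largest is -36
Collecting the picks in order gives the descending list.
Final answer: [34, 29, 21, -17, -29, -36]


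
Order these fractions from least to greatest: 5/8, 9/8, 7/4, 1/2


Convert to decimal for comparison:
  5/8 = 0.625
  9/8 = 1.125
  7/4 = 1.75
  1/2 = 0.5
Decimals in increasing order: 0.5 < 0.625 < 1.125 < 1.75
Writing each back as its fraction gives the sorted order.
Final answer: 1/2, 5/8, 9/8, 7/4


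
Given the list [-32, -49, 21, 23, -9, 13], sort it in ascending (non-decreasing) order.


Original list: [-32, -49, 21, 23, -9, 13]
Repeatedly take the smallest remaining element:
  Remaining [-32, -49, 21, 23, -9, 13] -> smallest is -49
  Remaining [-32, 21, 23, -9, 13] -> smallest is -32
  Remaining [21, 23, -9, 13] -> smallest is -9
  Remaining [21, 23, 13] -> smallest is 13
  Remaining [21, 23] -> smallest is 21
  Remaining [23] -> smallest is 23
Collecting the picks in order gives the sorted list.
Final answer: [-49, -32, -9, 13, 21, 23]


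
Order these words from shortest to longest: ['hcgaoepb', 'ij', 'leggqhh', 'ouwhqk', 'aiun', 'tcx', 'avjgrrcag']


Compute lengths:
  'hcgaoepb' has length 8
  'ij' has length 2
  'leggqhh' has length 7
  'ouwhqk' has length 6
  'aiun' has length 4
  'tcx' has length 3
  'avjgrrcag' has length 9
Lengths in increasing order: 2 < 3 < 4 < 6 < 7 < 8 < 9
Listing the words in that order gives the answer.
Final answer: ['ij', 'tcx', 'aiun', 'ouwhqk', 'leggqhh', 'hcgaoepb', 'avjgrrcag']


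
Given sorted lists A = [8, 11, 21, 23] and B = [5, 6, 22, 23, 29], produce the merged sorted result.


List A: [8, 11, 21, 23]
List B: [5, 6, 22, 23, 29]
Repeatedly compare the front elements and take the smaller:
  8 vs 5 -> take 5
  8 vs 6 -> take 6
  8 vs 22 -> take 8
  11 vs 22 -> take 11
  21 vs 22 -> take 21
  23 vs 22 -> take 22
  23 vs 23 -> take 23
  A is exhausted; append the rest of B: [23, 29]
Final answer: [5, 6, 8, 11, 21, 22, 23, 23, 29]


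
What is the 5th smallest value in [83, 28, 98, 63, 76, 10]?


Sort ascending: [10, 28, 63, 76, 83, 98]
The 5th element (1-indexed) is at index 4.
Value = 83
Final answer: 83


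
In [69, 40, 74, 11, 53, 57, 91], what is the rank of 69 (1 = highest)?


Sort descending: [91, 74, 69, 57, 53, 40, 11]
Find 69 in the sorted list.
69 is at position 3.
Final answer: 3


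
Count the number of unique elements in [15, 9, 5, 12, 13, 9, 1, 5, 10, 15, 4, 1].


List all unique values:
Distinct values: [1, 4, 5, 9, 10, 12, 13, 15]
Count = 8
Final answer: 8


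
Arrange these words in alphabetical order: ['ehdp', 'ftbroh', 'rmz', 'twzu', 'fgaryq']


Compare strings character by character (the first differing letter decides):
  'ehdp' < 'fgaryq' since 'e' < 'f' at position 1
  'fgaryq' < 'ftbroh' since 'g' < 't' at position 2
  'ftbroh' < 'rmz' since 'f' < 'r' at position 1
  'rmz' < 'twzu' since 'r' < 't' at position 1
Chaining these comparisons gives the alphabetical order.
Final answer: ['ehdp', 'fgaryq', 'ftbroh', 'rmz', 'twzu']


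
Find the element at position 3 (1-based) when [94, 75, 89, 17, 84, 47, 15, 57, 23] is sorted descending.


Sort descending: [94, 89, 84, 75, 57, 47, 23, 17, 15]
The 3rd element (1-indexed) is at index 2.
Value = 84
Final answer: 84


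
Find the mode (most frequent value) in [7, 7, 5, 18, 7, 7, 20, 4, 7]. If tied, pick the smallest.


Count the frequency of each value:
  4 appears 1 time(s)
  5 appears 1 time(s)
  7 appears 5 time(s)
  18 appears 1 time(s)
  20 appears 1 time(s)
Maximum frequency is 5.
Only 7 reaches that frequency, so it is the mode.
Final answer: 7


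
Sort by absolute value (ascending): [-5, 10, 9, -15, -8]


Compute absolute values:
  |-5| = 5
  |10| = 10
  |9| = 9
  |-15| = 15
  |-8| = 8
Absolute values in increasing order: 5 < 8 < 9 < 10 < 15
Listing the original numbers in that order gives the answer.
Final answer: [-5, -8, 9, 10, -15]


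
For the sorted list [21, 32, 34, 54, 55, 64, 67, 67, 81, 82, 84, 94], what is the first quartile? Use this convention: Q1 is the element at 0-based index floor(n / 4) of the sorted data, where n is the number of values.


The list has n = 12 elements.
Q1 index = floor(12 / 4) = floor(3) = 3
Counting from index 0 in the sorted data, the element at index 3 is 54.
Final answer: 54


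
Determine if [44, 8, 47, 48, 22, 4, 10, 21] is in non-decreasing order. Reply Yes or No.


Check consecutive pairs:
  44 <= 8? False
  8 <= 47? True
  47 <= 48? True
  48 <= 22? False
  22 <= 4? False
  4 <= 10? True
  10 <= 21? True
3 consecutive pair(s) are out of order, so the list is not sorted.
Final answer: No


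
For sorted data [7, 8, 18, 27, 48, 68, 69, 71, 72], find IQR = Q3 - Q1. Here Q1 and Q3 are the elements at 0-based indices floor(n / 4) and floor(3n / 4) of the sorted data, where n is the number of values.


The data has n = 9 elements.
Q1 index = floor(9 / 4) = floor(2.25) = 2; Q3 index = floor(3 * 9 / 4) = floor(6.75) = 6
Q1 = element at index 2 = 18
Q3 = element at index 6 = 69
IQR = 69 - 18 = 51
Final answer: 51


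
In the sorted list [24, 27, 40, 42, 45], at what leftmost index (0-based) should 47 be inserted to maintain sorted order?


List is sorted: [24, 27, 40, 42, 45]
We need the leftmost position where 47 can be inserted, i.e. the first index whose element is >= 47 (or the end of the list if none is).
Binary search with low=0, high=5 (0-based indices):
  low=0, high=5, mid=2: a[2]=40 < 47, so low = 3
  low=3, high=5, mid=4: a[4]=45 < 47, so low = 5
Now low = high = 5, so the insertion index is 5.
Final answer: 5


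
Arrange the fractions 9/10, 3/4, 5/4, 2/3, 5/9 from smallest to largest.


Convert to decimal for comparison:
  9/10 = 0.9
  3/4 = 0.75
  5/4 = 1.25
  2/3 = 0.6667
  5/9 = 0.5556
Decimals in increasing order: 0.5556 < 0.6667 < 0.75 < 0.9 < 1.25
Writing each back as its fraction gives the sorted order.
Final answer: 5/9, 2/3, 3/4, 9/10, 5/4


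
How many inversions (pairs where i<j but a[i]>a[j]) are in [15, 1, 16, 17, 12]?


For each element, count the later elements that are smaller than it:
  15 (index 0): smaller elements after it = [1, 12] -> 2
  1 (index 1): smaller elements after it = [] -> 0
  16 (index 2): smaller elements after it = [12] -> 1
  17 (index 3): smaller elements after it = [12] -> 1
Total inversions = 2 + 0 + 1 + 1 = 4
Final answer: 4


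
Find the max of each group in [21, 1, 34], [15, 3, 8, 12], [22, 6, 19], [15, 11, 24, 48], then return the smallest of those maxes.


Find max of each group:
  Group 1: [21, 1, 34] -> max = 34
  Group 2: [15, 3, 8, 12] -> max = 15
  Group 3: [22, 6, 19] -> max = 22
  Group 4: [15, 11, 24, 48] -> max = 48
Maxes: [34, 15, 22, 48]
Minimum of maxes = 15
Final answer: 15


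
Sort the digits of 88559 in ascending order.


The number 88559 has digits: 8, 8, 5, 5, 9
Sorted: 5, 5, 8, 8, 9
Joining the sorted digits gives the result.
Final answer: 55889


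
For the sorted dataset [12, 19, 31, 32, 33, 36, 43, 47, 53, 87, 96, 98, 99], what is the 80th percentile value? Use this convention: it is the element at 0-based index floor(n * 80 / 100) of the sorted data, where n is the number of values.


The dataset has n = 13 elements.
Index = floor(13 * 80 / 100) = floor(1040 / 100) = floor(10.4) = 10
Counting from index 0 in the sorted data, the element at index 10 is 96.
Final answer: 96


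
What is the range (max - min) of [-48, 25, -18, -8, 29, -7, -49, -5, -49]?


Maximum value: 29
Minimum value: -49
Range = 29 - (-49) = 78
Final answer: 78


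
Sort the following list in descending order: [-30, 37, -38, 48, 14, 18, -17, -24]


Original list: [-30, 37, -38, 48, 14, 18, -17, -24]
Repeatedly take the largest remaining element:
  Remaining [-30, 37, -38, 48, 14, 18, -17, -24] -> largest is 48
  Remaining [-30, 37, -38, 14, 18, -17, -24] -> largest is 37
  Remaining [-30, -38, 14, 18, -17, -24] -> largest is 18
  Remaining [-30, -38, 14, -17, -24] -> largest is 14
  Remaining [-30, -38, -17, -24] -> largest is -17
  Remaining [-30, -38, -24] -> largest is -24
  Remaining [-30, -38] -> largest is -30
  Remaining [-38] -> largest is -38
Collecting the picks in order gives the descending list.
Final answer: [48, 37, 18, 14, -17, -24, -30, -38]


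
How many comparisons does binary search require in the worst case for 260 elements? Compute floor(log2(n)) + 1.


Binary search halves the search space each step.
Maximum comparisons = floor(log2(260)) + 1
log2(260) = 8.0224
floor(log2(260)) = 8, so 8 + 1 = 9
Final answer: 9


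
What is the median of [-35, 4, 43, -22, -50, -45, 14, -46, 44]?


First, sort the list: [-50, -46, -45, -35, -22, 4, 14, 43, 44]
The list has 9 elements (odd count).
The middle index is 4 (0-based), and the element there is -22.
Final answer: -22


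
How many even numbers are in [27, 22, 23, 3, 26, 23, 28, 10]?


Check each element:
  27 is odd
  22 is even
  23 is odd
  3 is odd
  26 is even
  23 is odd
  28 is even
  10 is even
Evens: [22, 26, 28, 10]
Count of evens = 4
Final answer: 4


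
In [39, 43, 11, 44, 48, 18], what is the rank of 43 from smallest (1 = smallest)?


Sort ascending: [11, 18, 39, 43, 44, 48]
Find 43 in the sorted list.
43 is at position 4 (1-indexed).
Final answer: 4


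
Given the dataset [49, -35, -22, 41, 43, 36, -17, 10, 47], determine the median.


First, sort the list: [-35, -22, -17, 10, 36, 41, 43, 47, 49]
The list has 9 elements (odd count).
The middle index is 4 (0-based), and the element there is 36.
Final answer: 36


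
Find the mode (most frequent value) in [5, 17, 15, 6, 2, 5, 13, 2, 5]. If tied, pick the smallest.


Count the frequency of each value:
  2 appears 2 time(s)
  5 appears 3 time(s)
  6 appears 1 time(s)
  13 appears 1 time(s)
  15 appears 1 time(s)
  17 appears 1 time(s)
Maximum frequency is 3.
Only 5 reaches that frequency, so it is the mode.
Final answer: 5


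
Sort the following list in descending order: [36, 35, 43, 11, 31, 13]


Original list: [36, 35, 43, 11, 31, 13]
Repeatedly take the largest remaining element:
  Remaining [36, 35, 43, 11, 31, 13] -> largest is 43
  Remaining [36, 35, 11, 31, 13] -> largest is 36
  Remaining [35, 11, 31, 13] -> largest is 35
  Remaining [11, 31, 13] -> largest is 31
  Remaining [11, 13] -> largest is 13
  Remaining [11] -> largest is 11
Collecting the picks in order gives the descending list.
Final answer: [43, 36, 35, 31, 13, 11]


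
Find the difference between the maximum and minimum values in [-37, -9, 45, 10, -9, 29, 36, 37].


Maximum value: 45
Minimum value: -37
Range = 45 - (-37) = 82
Final answer: 82


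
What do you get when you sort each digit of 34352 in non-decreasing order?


The number 34352 has digits: 3, 4, 3, 5, 2
Sorted: 2, 3, 3, 4, 5
Joining the sorted digits gives the result.
Final answer: 23345


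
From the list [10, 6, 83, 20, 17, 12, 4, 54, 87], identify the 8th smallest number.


Sort ascending: [4, 6, 10, 12, 17, 20, 54, 83, 87]
The 8th element (1-indexed) is at index 7.
Value = 83
Final answer: 83


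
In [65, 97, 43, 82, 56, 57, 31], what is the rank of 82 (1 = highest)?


Sort descending: [97, 82, 65, 57, 56, 43, 31]
Find 82 in the sorted list.
82 is at position 2.
Final answer: 2


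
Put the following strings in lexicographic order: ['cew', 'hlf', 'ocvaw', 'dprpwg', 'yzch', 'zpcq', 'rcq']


Compare strings character by character (the first differing letter decides):
  'cew' < 'dprpwg' since 'c' < 'd' at position 1
  'dprpwg' < 'hlf' since 'd' < 'h' at position 1
  'hlf' < 'ocvaw' since 'h' < 'o' at position 1
  'ocvaw' < 'rcq' since 'o' < 'r' at position 1
  'rcq' < 'yzch' since 'r' < 'y' at position 1
  'yzch' < 'zpcq' since 'y' < 'z' at position 1
Chaining these comparisons gives the alphabetical order.
Final answer: ['cew', 'dprpwg', 'hlf', 'ocvaw', 'rcq', 'yzch', 'zpcq']


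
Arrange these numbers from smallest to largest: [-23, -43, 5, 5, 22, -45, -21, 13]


Original list: [-23, -43, 5, 5, 22, -45, -21, 13]
Repeatedly take the smallest remaining element:
  Remaining [-23, -43, 5, 5, 22, -45, -21, 13] -> smallest is -45
  Remaining [-23, -43, 5, 5, 22, -21, 13] -> smallest is -43
  Remaining [-23, 5, 5, 22, -21, 13] -> smallest is -23
  Remaining [5, 5, 22, -21, 13] -> smallest is -21
  Remaining [5, 5, 22, 13] -> smallest is 5
  Remaining [5, 22, 13] -> smallest is 5
  Remaining [22, 13] -> smallest is 13
  Remaining [22] -> smallest is 22
Collecting the picks in order gives the sorted list.
Final answer: [-45, -43, -23, -21, 5, 5, 13, 22]


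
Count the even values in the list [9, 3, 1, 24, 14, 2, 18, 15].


Check each element:
  9 is odd
  3 is odd
  1 is odd
  24 is even
  14 is even
  2 is even
  18 is even
  15 is odd
Evens: [24, 14, 2, 18]
Count of evens = 4
Final answer: 4


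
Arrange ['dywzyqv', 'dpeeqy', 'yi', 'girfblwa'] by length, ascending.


Compute lengths:
  'dywzyqv' has length 7
  'dpeeqy' has length 6
  'yi' has length 2
  'girfblwa' has length 8
Lengths in increasing order: 2 < 6 < 7 < 8
Listing the words in that order gives the answer.
Final answer: ['yi', 'dpeeqy', 'dywzyqv', 'girfblwa']


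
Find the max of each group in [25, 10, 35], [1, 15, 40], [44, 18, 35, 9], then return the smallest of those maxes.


Find max of each group:
  Group 1: [25, 10, 35] -> max = 35
  Group 2: [1, 15, 40] -> max = 40
  Group 3: [44, 18, 35, 9] -> max = 44
Maxes: [35, 40, 44]
Minimum of maxes = 35
Final answer: 35


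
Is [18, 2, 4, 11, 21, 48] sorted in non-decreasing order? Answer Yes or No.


Check consecutive pairs:
  18 <= 2? False
  2 <= 4? True
  4 <= 11? True
  11 <= 21? True
  21 <= 48? True
1 consecutive pair(s) are out of order, so the list is not sorted.
Final answer: No


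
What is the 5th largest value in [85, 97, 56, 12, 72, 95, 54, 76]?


Sort descending: [97, 95, 85, 76, 72, 56, 54, 12]
The 5th element (1-indexed) is at index 4.
Value = 72
Final answer: 72


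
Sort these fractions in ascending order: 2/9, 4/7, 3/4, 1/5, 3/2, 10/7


Convert to decimal for comparison:
  2/9 = 0.2222
  4/7 = 0.5714
  3/4 = 0.75
  1/5 = 0.2
  3/2 = 1.5
  10/7 = 1.4286
Decimals in increasing order: 0.2 < 0.2222 < 0.5714 < 0.75 < 1.4286 < 1.5
Writing each back as its fraction gives the sorted order.
Final answer: 1/5, 2/9, 4/7, 3/4, 10/7, 3/2


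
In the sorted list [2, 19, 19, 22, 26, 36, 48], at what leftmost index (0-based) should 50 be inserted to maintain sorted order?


List is sorted: [2, 19, 19, 22, 26, 36, 48]
We need the leftmost position where 50 can be inserted, i.e. the first index whose element is >= 50 (or the end of the list if none is).
Binary search with low=0, high=7 (0-based indices):
  low=0, high=7, mid=3: a[3]=22 < 50, so low = 4
  low=4, high=7, mid=5: a[5]=36 < 50, so low = 6
  low=6, high=7, mid=6: a[6]=48 < 50, so low = 7
Now low = high = 7, so the insertion index is 7.
Final answer: 7


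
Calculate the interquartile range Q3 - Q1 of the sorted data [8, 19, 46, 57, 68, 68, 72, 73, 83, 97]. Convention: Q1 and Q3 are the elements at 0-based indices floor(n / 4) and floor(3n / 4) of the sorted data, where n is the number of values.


The data has n = 10 elements.
Q1 index = floor(10 / 4) = floor(2.5) = 2; Q3 index = floor(3 * 10 / 4) = floor(7.5) = 7
Q1 = element at index 2 = 46
Q3 = element at index 7 = 73
IQR = 73 - 46 = 27
Final answer: 27


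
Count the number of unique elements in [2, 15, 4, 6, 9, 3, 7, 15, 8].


List all unique values:
Distinct values: [2, 3, 4, 6, 7, 8, 9, 15]
Count = 8
Final answer: 8


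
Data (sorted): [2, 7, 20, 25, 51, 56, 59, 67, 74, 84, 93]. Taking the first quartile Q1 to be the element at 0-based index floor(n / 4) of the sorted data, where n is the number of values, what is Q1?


The list has n = 11 elements.
Q1 index = floor(11 / 4) = floor(2.75) = 2
Counting from index 0 in the sorted data, the element at index 2 is 20.
Final answer: 20


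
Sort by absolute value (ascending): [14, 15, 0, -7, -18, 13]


Compute absolute values:
  |14| = 14
  |15| = 15
  |0| = 0
  |-7| = 7
  |-18| = 18
  |13| = 13
Absolute values in increasing order: 0 < 7 < 13 < 14 < 15 < 18
Listing the original numbers in that order gives the answer.
Final answer: [0, -7, 13, 14, 15, -18]


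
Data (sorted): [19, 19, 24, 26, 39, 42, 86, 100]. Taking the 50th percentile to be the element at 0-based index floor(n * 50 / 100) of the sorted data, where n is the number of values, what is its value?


The dataset has n = 8 elements.
Index = floor(8 * 50 / 100) = floor(400 / 100) = floor(4) = 4
Counting from index 0 in the sorted data, the element at index 4 is 39.
Final answer: 39


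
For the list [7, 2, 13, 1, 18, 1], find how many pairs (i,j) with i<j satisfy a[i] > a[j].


For each element, count the later elements that are smaller than it:
  7 (index 0): smaller elements after it = [2, 1, 1] -> 3
  2 (index 1): smaller elements after it = [1, 1] -> 2
  13 (index 2): smaller elements after it = [1, 1] -> 2
  1 (index 3): smaller elements after it = [] -> 0
  18 (index 4): smaller elements after it = [1] -> 1
Total inversions = 3 + 2 + 2 + 0 + 1 = 8
Final answer: 8


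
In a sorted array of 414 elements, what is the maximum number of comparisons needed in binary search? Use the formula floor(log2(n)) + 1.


Binary search halves the search space each step.
Maximum comparisons = floor(log2(414)) + 1
log2(414) = 8.6935
floor(log2(414)) = 8, so 8 + 1 = 9
Final answer: 9


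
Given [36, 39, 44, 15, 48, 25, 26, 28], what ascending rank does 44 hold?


Sort ascending: [15, 25, 26, 28, 36, 39, 44, 48]
Find 44 in the sorted list.
44 is at position 7 (1-indexed).
Final answer: 7


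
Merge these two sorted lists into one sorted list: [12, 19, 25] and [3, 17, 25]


List A: [12, 19, 25]
List B: [3, 17, 25]
Repeatedly compare the front elements and take the smaller:
  12 vs 3 -> take 3
  12 vs 17 -> take 12
  19 vs 17 -> take 17
  19 vs 25 -> take 19
  25 vs 25 -> take 25
  A is exhausted; append the rest of B: [25]
Final answer: [3, 12, 17, 19, 25, 25]


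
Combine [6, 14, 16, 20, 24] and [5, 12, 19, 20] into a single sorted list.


List A: [6, 14, 16, 20, 24]
List B: [5, 12, 19, 20]
Repeatedly compare the front elements and take the smaller:
  6 vs 5 -> take 5
  6 vs 12 -> take 6
  14 vs 12 -> take 12
  14 vs 19 -> take 14
  16 vs 19 -> take 16
  20 vs 19 -> take 19
  20 vs 20 -> take 20
  24 vs 20 -> take 20
  B is exhausted; append the rest of A: [24]
Final answer: [5, 6, 12, 14, 16, 19, 20, 20, 24]


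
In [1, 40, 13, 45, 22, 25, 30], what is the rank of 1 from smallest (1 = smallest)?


Sort ascending: [1, 13, 22, 25, 30, 40, 45]
Find 1 in the sorted list.
1 is at position 1 (1-indexed).
Final answer: 1


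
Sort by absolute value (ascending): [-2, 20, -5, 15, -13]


Compute absolute values:
  |-2| = 2
  |20| = 20
  |-5| = 5
  |15| = 15
  |-13| = 13
Absolute values in increasing order: 2 < 5 < 13 < 15 < 20
Listing the original numbers in that order gives the answer.
Final answer: [-2, -5, -13, 15, 20]


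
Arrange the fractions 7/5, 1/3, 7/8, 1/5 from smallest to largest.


Convert to decimal for comparison:
  7/5 = 1.4
  1/3 = 0.3333
  7/8 = 0.875
  1/5 = 0.2
Decimals in increasing order: 0.2 < 0.3333 < 0.875 < 1.4
Writing each back as its fraction gives the sorted order.
Final answer: 1/5, 1/3, 7/8, 7/5


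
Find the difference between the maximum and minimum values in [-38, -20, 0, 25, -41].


Maximum value: 25
Minimum value: -41
Range = 25 - (-41) = 66
Final answer: 66


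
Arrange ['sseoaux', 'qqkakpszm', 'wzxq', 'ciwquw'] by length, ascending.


Compute lengths:
  'sseoaux' has length 7
  'qqkakpszm' has length 9
  'wzxq' has length 4
  'ciwquw' has length 6
Lengths in increasing order: 4 < 6 < 7 < 9
Listing the words in that order gives the answer.
Final answer: ['wzxq', 'ciwquw', 'sseoaux', 'qqkakpszm']


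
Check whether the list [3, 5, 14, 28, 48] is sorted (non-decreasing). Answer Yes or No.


Check consecutive pairs:
  3 <= 5? True
  5 <= 14? True
  14 <= 28? True
  28 <= 48? True
Every consecutive pair is in order, so the list is non-decreasing.
Final answer: Yes


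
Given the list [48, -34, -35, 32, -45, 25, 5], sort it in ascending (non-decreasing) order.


Original list: [48, -34, -35, 32, -45, 25, 5]
Repeatedly take the smallest remaining element:
  Remaining [48, -34, -35, 32, -45, 25, 5] -> smallest is -45
  Remaining [48, -34, -35, 32, 25, 5] -> smallest is -35
  Remaining [48, -34, 32, 25, 5] -> smallest is -34
  Remaining [48, 32, 25, 5] -> smallest is 5
  Remaining [48, 32, 25] -> smallest is 25
  Remaining [48, 32] -> smallest is 32
  Remaining [48] -> smallest is 48
Collecting the picks in order gives the sorted list.
Final answer: [-45, -35, -34, 5, 25, 32, 48]


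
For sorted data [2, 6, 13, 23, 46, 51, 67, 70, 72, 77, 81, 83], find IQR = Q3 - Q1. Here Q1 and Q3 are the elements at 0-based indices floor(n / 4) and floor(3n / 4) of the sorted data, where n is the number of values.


The data has n = 12 elements.
Q1 index = floor(12 / 4) = floor(3) = 3; Q3 index = floor(3 * 12 / 4) = floor(9) = 9
Q1 = element at index 3 = 23
Q3 = element at index 9 = 77
IQR = 77 - 23 = 54
Final answer: 54


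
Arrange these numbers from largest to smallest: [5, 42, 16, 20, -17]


Original list: [5, 42, 16, 20, -17]
Repeatedly take the largest remaining element:
  Remaining [5, 42, 16, 20, -17] -> largest is 42
  Remaining [5, 16, 20, -17] -> largest is 20
  Remaining [5, 16, -17] -> largest is 16
  Remaining [5, -17] -> largest is 5
  Remaining [-17] -> largest is -17
Collecting the picks in order gives the descending list.
Final answer: [42, 20, 16, 5, -17]


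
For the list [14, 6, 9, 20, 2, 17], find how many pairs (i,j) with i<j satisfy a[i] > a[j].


For each element, count the later elements that are smaller than it:
  14 (index 0): smaller elements after it = [6, 9, 2] -> 3
  6 (index 1): smaller elements after it = [2] -> 1
  9 (index 2): smaller elements after it = [2] -> 1
  20 (index 3): smaller elements after it = [2, 17] -> 2
  2 (index 4): smaller elements after it = [] -> 0
Total inversions = 3 + 1 + 1 + 2 + 0 = 7
Final answer: 7


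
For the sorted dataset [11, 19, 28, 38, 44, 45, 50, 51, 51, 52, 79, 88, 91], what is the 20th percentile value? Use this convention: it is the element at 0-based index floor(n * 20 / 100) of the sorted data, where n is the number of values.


The dataset has n = 13 elements.
Index = floor(13 * 20 / 100) = floor(260 / 100) = floor(2.6) = 2
Counting from index 0 in the sorted data, the element at index 2 is 28.
Final answer: 28


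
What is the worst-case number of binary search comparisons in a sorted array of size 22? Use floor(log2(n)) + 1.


Binary search halves the search space each step.
Maximum comparisons = floor(log2(22)) + 1
log2(22) = 4.4594
floor(log2(22)) = 4, so 4 + 1 = 5
Final answer: 5


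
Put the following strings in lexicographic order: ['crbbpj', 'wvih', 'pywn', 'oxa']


Compare strings character by character (the first differing letter decides):
  'crbbpj' < 'oxa' since 'c' < 'o' at position 1
  'oxa' < 'pywn' since 'o' < 'p' at position 1
  'pywn' < 'wvih' since 'p' < 'w' at position 1
Chaining these comparisons gives the alphabetical order.
Final answer: ['crbbpj', 'oxa', 'pywn', 'wvih']


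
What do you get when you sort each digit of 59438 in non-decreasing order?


The number 59438 has digits: 5, 9, 4, 3, 8
Sorted: 3, 4, 5, 8, 9
Joining the sorted digits gives the result.
Final answer: 34589


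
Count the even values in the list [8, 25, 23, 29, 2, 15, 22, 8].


Check each element:
  8 is even
  25 is odd
  23 is odd
  29 is odd
  2 is even
  15 is odd
  22 is even
  8 is even
Evens: [8, 2, 22, 8]
Count of evens = 4
Final answer: 4


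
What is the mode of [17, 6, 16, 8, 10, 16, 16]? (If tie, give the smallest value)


Count the frequency of each value:
  6 appears 1 time(s)
  8 appears 1 time(s)
  10 appears 1 time(s)
  16 appears 3 time(s)
  17 appears 1 time(s)
Maximum frequency is 3.
Only 16 reaches that frequency, so it is the mode.
Final answer: 16


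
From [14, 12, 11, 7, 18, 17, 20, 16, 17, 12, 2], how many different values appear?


List all unique values:
Distinct values: [2, 7, 11, 12, 14, 16, 17, 18, 20]
Count = 9
Final answer: 9


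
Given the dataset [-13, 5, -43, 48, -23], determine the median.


First, sort the list: [-43, -23, -13, 5, 48]
The list has 5 elements (odd count).
The middle index is 2 (0-based), and the element there is -13.
Final answer: -13


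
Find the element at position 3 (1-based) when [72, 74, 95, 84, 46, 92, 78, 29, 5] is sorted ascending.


Sort ascending: [5, 29, 46, 72, 74, 78, 84, 92, 95]
The 3rd element (1-indexed) is at index 2.
Value = 46
Final answer: 46


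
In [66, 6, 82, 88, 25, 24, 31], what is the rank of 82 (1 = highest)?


Sort descending: [88, 82, 66, 31, 25, 24, 6]
Find 82 in the sorted list.
82 is at position 2.
Final answer: 2


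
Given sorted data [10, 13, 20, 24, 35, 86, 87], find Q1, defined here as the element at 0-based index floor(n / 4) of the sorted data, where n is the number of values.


The list has n = 7 elements.
Q1 index = floor(7 / 4) = floor(1.75) = 1
Counting from index 0 in the sorted data, the element at index 1 is 13.
Final answer: 13


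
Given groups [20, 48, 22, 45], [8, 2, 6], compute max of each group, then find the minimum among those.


Find max of each group:
  Group 1: [20, 48, 22, 45] -> max = 48
  Group 2: [8, 2, 6] -> max = 8
Maxes: [48, 8]
Minimum of maxes = 8
Final answer: 8


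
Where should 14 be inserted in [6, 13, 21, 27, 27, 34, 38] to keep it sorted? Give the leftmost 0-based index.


List is sorted: [6, 13, 21, 27, 27, 34, 38]
We need the leftmost position where 14 can be inserted, i.e. the first index whose element is >= 14 (or the end of the list if none is).
Binary search with low=0, high=7 (0-based indices):
  low=0, high=7, mid=3: a[3]=27 >= 14, so high = 3
  low=0, high=3, mid=1: a[1]=13 < 14, so low = 2
  low=2, high=3, mid=2: a[2]=21 >= 14, so high = 2
Now low = high = 2, so the insertion index is 2.
Final answer: 2


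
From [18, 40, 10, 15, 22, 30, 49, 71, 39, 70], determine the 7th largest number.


Sort descending: [71, 70, 49, 40, 39, 30, 22, 18, 15, 10]
The 7th element (1-indexed) is at index 6.
Value = 22
Final answer: 22


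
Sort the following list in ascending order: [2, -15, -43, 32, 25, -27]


Original list: [2, -15, -43, 32, 25, -27]
Repeatedly take the smallest remaining element:
  Remaining [2, -15, -43, 32, 25, -27] -> smallest is -43
  Remaining [2, -15, 32, 25, -27] -> smallest is -27
  Remaining [2, -15, 32, 25] -> smallest is -15
  Remaining [2, 32, 25] -> smallest is 2
  Remaining [32, 25] -> smallest is 25
  Remaining [32] -> smallest is 32
Collecting the picks in order gives the sorted list.
Final answer: [-43, -27, -15, 2, 25, 32]


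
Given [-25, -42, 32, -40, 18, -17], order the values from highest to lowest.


Original list: [-25, -42, 32, -40, 18, -17]
Repeatedly take the largest remaining element:
  Remaining [-25, -42, 32, -40, 18, -17] -> largest is 32
  Remaining [-25, -42, -40, 18, -17] -> largest is 18
  Remaining [-25, -42, -40, -17] -> largest is -17
  Remaining [-25, -42, -40] -> largest is -25
  Remaining [-42, -40] -> largest is -40
  Remaining [-42] -> largest is -42
Collecting the picks in order gives the descending list.
Final answer: [32, 18, -17, -25, -40, -42]


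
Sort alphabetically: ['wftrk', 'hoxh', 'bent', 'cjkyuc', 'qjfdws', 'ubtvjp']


Compare strings character by character (the first differing letter decides):
  'bent' < 'cjkyuc' since 'b' < 'c' at position 1
  'cjkyuc' < 'hoxh' since 'c' < 'h' at position 1
  'hoxh' < 'qjfdws' since 'h' < 'q' at position 1
  'qjfdws' < 'ubtvjp' since 'q' < 'u' at position 1
  'ubtvjp' < 'wftrk' since 'u' < 'w' at position 1
Chaining these comparisons gives the alphabetical order.
Final answer: ['bent', 'cjkyuc', 'hoxh', 'qjfdws', 'ubtvjp', 'wftrk']


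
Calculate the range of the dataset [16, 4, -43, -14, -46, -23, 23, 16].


Maximum value: 23
Minimum value: -46
Range = 23 - (-46) = 69
Final answer: 69


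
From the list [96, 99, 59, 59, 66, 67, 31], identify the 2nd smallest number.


Sort ascending: [31, 59, 59, 66, 67, 96, 99]
The 2nd element (1-indexed) is at index 1.
Value = 59
Final answer: 59


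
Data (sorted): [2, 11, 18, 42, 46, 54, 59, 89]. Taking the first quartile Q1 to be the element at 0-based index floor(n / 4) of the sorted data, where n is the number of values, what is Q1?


The list has n = 8 elements.
Q1 index = floor(8 / 4) = floor(2) = 2
Counting from index 0 in the sorted data, the element at index 2 is 18.
Final answer: 18


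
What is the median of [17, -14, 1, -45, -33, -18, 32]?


First, sort the list: [-45, -33, -18, -14, 1, 17, 32]
The list has 7 elements (odd count).
The middle index is 3 (0-based), and the element there is -14.
Final answer: -14


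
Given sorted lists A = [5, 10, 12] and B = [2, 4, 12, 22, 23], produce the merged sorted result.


List A: [5, 10, 12]
List B: [2, 4, 12, 22, 23]
Repeatedly compare the front elements and take the smaller:
  5 vs 2 -> take 2
  5 vs 4 -> take 4
  5 vs 12 -> take 5
  10 vs 12 -> take 10
  12 vs 12 -> take 12
  A is exhausted; append the rest of B: [12, 22, 23]
Final answer: [2, 4, 5, 10, 12, 12, 22, 23]


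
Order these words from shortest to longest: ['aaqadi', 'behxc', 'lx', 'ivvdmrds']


Compute lengths:
  'aaqadi' has length 6
  'behxc' has length 5
  'lx' has length 2
  'ivvdmrds' has length 8
Lengths in increasing order: 2 < 5 < 6 < 8
Listing the words in that order gives the answer.
Final answer: ['lx', 'behxc', 'aaqadi', 'ivvdmrds']


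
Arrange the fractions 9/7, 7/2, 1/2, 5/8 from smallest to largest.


Convert to decimal for comparison:
  9/7 = 1.2857
  7/2 = 3.5
  1/2 = 0.5
  5/8 = 0.625
Decimals in increasing order: 0.5 < 0.625 < 1.2857 < 3.5
Writing each back as its fraction gives the sorted order.
Final answer: 1/2, 5/8, 9/7, 7/2


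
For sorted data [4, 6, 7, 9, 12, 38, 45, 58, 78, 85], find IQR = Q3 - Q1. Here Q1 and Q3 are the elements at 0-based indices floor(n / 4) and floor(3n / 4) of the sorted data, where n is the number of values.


The data has n = 10 elements.
Q1 index = floor(10 / 4) = floor(2.5) = 2; Q3 index = floor(3 * 10 / 4) = floor(7.5) = 7
Q1 = element at index 2 = 7
Q3 = element at index 7 = 58
IQR = 58 - 7 = 51
Final answer: 51


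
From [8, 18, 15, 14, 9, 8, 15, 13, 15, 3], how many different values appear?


List all unique values:
Distinct values: [3, 8, 9, 13, 14, 15, 18]
Count = 7
Final answer: 7


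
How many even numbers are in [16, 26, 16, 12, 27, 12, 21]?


Check each element:
  16 is even
  26 is even
  16 is even
  12 is even
  27 is odd
  12 is even
  21 is odd
Evens: [16, 26, 16, 12, 12]
Count of evens = 5
Final answer: 5


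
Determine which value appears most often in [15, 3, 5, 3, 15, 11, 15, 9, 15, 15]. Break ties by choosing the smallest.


Count the frequency of each value:
  3 appears 2 time(s)
  5 appears 1 time(s)
  9 appears 1 time(s)
  11 appears 1 time(s)
  15 appears 5 time(s)
Maximum frequency is 5.
Only 15 reaches that frequency, so it is the mode.
Final answer: 15


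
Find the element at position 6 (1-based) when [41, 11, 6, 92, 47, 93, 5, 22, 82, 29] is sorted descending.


Sort descending: [93, 92, 82, 47, 41, 29, 22, 11, 6, 5]
The 6th element (1-indexed) is at index 5.
Value = 29
Final answer: 29


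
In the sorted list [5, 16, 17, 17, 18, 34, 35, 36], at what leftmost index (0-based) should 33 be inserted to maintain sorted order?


List is sorted: [5, 16, 17, 17, 18, 34, 35, 36]
We need the leftmost position where 33 can be inserted, i.e. the first index whose element is >= 33 (or the end of the list if none is).
Binary search with low=0, high=8 (0-based indices):
  low=0, high=8, mid=4: a[4]=18 < 33, so low = 5
  low=5, high=8, mid=6: a[6]=35 >= 33, so high = 6
  low=5, high=6, mid=5: a[5]=34 >= 33, so high = 5
Now low = high = 5, so the insertion index is 5.
Final answer: 5


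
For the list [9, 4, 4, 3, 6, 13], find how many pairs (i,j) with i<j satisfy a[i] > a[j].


For each element, count the later elements that are smaller than it:
  9 (index 0): smaller elements after it = [4, 4, 3, 6] -> 4
  4 (index 1): smaller elements after it = [3] -> 1
  4 (index 2): smaller elements after it = [3] -> 1
  3 (index 3): smaller elements after it = [] -> 0
  6 (index 4): smaller elements after it = [] -> 0
Total inversions = 4 + 1 + 1 + 0 + 0 = 6
Final answer: 6


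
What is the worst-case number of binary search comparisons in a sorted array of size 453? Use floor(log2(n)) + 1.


Binary search halves the search space each step.
Maximum comparisons = floor(log2(453)) + 1
log2(453) = 8.8234
floor(log2(453)) = 8, so 8 + 1 = 9
Final answer: 9


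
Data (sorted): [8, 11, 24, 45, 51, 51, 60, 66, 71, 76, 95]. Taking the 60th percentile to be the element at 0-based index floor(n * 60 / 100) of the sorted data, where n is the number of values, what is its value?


The dataset has n = 11 elements.
Index = floor(11 * 60 / 100) = floor(660 / 100) = floor(6.6) = 6
Counting from index 0 in the sorted data, the element at index 6 is 60.
Final answer: 60


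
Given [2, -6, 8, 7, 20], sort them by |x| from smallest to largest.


Compute absolute values:
  |2| = 2
  |-6| = 6
  |8| = 8
  |7| = 7
  |20| = 20
Absolute values in increasing order: 2 < 6 < 7 < 8 < 20
Listing the original numbers in that order gives the answer.
Final answer: [2, -6, 7, 8, 20]


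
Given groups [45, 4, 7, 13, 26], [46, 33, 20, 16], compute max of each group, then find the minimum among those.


Find max of each group:
  Group 1: [45, 4, 7, 13, 26] -> max = 45
  Group 2: [46, 33, 20, 16] -> max = 46
Maxes: [45, 46]
Minimum of maxes = 45
Final answer: 45


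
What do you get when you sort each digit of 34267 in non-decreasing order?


The number 34267 has digits: 3, 4, 2, 6, 7
Sorted: 2, 3, 4, 6, 7
Joining the sorted digits gives the result.
Final answer: 23467


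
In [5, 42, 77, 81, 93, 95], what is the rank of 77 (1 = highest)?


Sort descending: [95, 93, 81, 77, 42, 5]
Find 77 in the sorted list.
77 is at position 4.
Final answer: 4


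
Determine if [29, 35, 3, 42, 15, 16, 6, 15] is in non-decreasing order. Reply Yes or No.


Check consecutive pairs:
  29 <= 35? True
  35 <= 3? False
  3 <= 42? True
  42 <= 15? False
  15 <= 16? True
  16 <= 6? False
  6 <= 15? True
3 consecutive pair(s) are out of order, so the list is not sorted.
Final answer: No


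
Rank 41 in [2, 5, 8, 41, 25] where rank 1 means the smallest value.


Sort ascending: [2, 5, 8, 25, 41]
Find 41 in the sorted list.
41 is at position 5 (1-indexed).
Final answer: 5


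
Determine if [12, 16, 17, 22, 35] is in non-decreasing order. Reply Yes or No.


Check consecutive pairs:
  12 <= 16? True
  16 <= 17? True
  17 <= 22? True
  22 <= 35? True
Every consecutive pair is in order, so the list is non-decreasing.
Final answer: Yes
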